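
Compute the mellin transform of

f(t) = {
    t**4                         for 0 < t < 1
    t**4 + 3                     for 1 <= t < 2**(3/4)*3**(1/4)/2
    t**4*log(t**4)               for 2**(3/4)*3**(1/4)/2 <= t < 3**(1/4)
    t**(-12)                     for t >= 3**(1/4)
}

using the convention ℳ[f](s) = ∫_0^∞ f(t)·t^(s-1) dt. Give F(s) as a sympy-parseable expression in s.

(-81*2**(s/4)*s*(s/4 - 3)*(s**2/16 + s/2 + 1)/2 - 162*2**(s/4)*(s/4 - 3)*(s**2/16 + s/2 + 1) - 81*3**(s/4)*s**2*(s/4 - 3)*(s/4 + 1)*log(3)/16 + 81*3**(s/4)*s**2*(s/4 - 3)*(s/4 + 1)*log(2)/16 - 81*3**(s/4)*s*(s/4 - 3)*(s/4 + 1)*log(3)/4 + 81*3**(s/4)*s*(s/4 - 3)*(s/4 + 1)*log(2)/4 + 81*3**(s/4)*s*(s/4 - 3)*(s/4 + 1)/4 + 243*3**(s/4)*s*(s/4 - 3)*(s**2/16 + s/2 + 1)/4 + 162*3**(s/4)*(s/4 - 3)*(s**2/16 + s/2 + 1) + 81*6**(s/4)*s**2*(s/4 - 3)*(s/4 + 1)*log(3)/8 - 81*6**(s/4)*s*(s/4 - 3)*(s/4 + 1)/2 + 81*6**(s/4)*s*(s/4 - 3)*(s/4 + 1)*log(3)/2 - 6**(s/4)*s*(s/4 + 1)*(s**2/16 + s/2 + 1)/2)/(54*2**(s/4)*s*(s/4 - 3)*(s/4 + 1)*(s**2/16 + s/2 + 1))
  -4 < Re(s) < 12

reversing the power substitution: t**2 on [0, 1); t**2 + 3 on [1, sqrt(6)/2); t**2*log(t**2) on [sqrt(6)/2, sqrt(3)); …
undo the power substitution: t on [0, 1); t + 3 on [1, 3/2); t*log(t) on [3/2, 3); …
integrate the 4 segments split at 1, 2**(3/4)*3**(1/4)/2, 3**(1/4), then add the results
the [0, 1) slice contributes ∫ t**4·t^(s-1) dt
over [1, 2**(3/4)*3**(1/4)/2), the kernel integral of (t**4 + 3) enters the sum
for t in [2**(3/4)*3**(1/4)/2, 3**(1/4)): the term is ∫ t**4*log(t**4)·t^(s-1)
∫ over [3**(1/4), ∞) of t**(-12)·t^(s-1) joins the sum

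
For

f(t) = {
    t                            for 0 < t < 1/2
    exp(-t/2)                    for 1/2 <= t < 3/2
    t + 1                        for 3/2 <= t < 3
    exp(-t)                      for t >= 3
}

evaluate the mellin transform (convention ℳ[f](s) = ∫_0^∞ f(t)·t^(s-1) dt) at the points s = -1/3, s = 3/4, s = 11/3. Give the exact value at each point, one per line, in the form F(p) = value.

cuts at 1/2, 3/2, 3: linearity sums the 4 kernel integrals
on [0, 1/2): add ∫ t·t^(s-1) dt
segment [1/2, 3/2) carries exp(-t/2); integrate it
on [3/2, 3): add ∫ (t + 1)·t^(s-1) dt
for t in [3, ∞): the term is ∫ exp(-t)·t^(s-1)

F(-1/3) = 2**(1/3)*(-2*2**(1/3)*uppergamma(-1/3, 3/4) + 2*2**(2/3)*uppergamma(-1/3, 3) + 3**(2/3) + 3 + 2*2**(1/3)*uppergamma(-1/3, 1/4) + 6**(2/3))/4
F(3/4) = -23*2**(1/4)*3**(3/4)/21 - 2**(3/4)*uppergamma(3/4, 3/4) + uppergamma(3/4, 3) + 2**(1/4)/7 + 2**(3/4)*uppergamma(3/4, 1/4) + 64*3**(3/4)/21
F(11/3) = 2**(1/3)*(-39424*2**(1/3)*uppergamma(11/3, 3/4) - 4941*3**(2/3) + 33 + 2464*2**(2/3)*uppergamma(11/3, 3) + 39424*2**(1/3)*uppergamma(11/3, 1/4) + 60912*6**(2/3))/4928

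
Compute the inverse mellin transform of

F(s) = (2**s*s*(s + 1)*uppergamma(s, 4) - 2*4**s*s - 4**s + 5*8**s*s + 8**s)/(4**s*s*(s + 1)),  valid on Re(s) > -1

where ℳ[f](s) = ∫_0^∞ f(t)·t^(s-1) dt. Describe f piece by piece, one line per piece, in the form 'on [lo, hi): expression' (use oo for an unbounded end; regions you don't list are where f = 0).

on [0, 1): t
on [1, 2): 2*t + 1
on [2, oo): exp(-2*t)

along the cuts 1, 2, ℳ[f](s) splits into 3 integrals
for t in [0, 1): the term is ∫ t·t^(s-1)
segment 1 to 2 holds (2*t + 1); add its integral
piece [2, ∞): integrate exp(-2*t) against the kernel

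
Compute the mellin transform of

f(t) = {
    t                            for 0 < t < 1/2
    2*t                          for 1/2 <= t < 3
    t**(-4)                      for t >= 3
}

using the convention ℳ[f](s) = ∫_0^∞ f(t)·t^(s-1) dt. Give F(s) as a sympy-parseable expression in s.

cuts at 1/2, 3: linearity sums the 3 kernel integrals
on [0, 1/2) integrate f = t against the kernel
between 1/2 and 3 the integrand is 2*t·t^(s-1)
segment [3, ∞) carries t**(-4); integrate it

(970*6**s*s - 3890*6**s - 81*s + 324)/(162*2**s*(s**2 - 3*s - 4))
  -1 < Re(s) < 4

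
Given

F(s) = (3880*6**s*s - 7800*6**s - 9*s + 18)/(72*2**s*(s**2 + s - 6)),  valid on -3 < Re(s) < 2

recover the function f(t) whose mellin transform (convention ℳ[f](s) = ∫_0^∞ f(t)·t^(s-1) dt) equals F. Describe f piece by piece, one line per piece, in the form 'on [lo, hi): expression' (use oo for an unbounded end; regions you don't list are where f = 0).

on [0, 1/2): t**3
on [1/2, 3): 2*t**3
on [3, oo): t**(-2)

remove the shared t-power first: t on [0, 1/2); 2*t on [1/2, 3); t**(-4) on [3, ∞)
along the cuts 1/2, 3, ℳ[f](s) splits into 3 integrals
for t in [0, 1/2): the term is ∫ t**3·t^(s-1)
segment [1/2, 3) carries 2*t**3; integrate it
on [3, ∞) integrate f = t**(-2) against the kernel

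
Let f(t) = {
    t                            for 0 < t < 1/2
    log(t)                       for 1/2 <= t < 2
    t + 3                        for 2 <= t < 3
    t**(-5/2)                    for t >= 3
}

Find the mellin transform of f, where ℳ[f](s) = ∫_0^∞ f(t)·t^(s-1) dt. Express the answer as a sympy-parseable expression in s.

(-270*2**(2*s)*s**2*(2*s - 5) + 54*2**(2*s)*s*(s + 1)*(2*s - 5)*log(2) - 162*2**(2*s)*s*(2*s - 5) - 54*2**(2*s)*(s + 1)*(2*s - 5) - 4*sqrt(3)*6**s*s**2*(s + 1) + 324*6**s*s**2*(2*s - 5) + 162*6**s*s*(2*s - 5) + 27*s**2*(2*s - 5) + 54*s*(s + 1)*(2*s - 5)*log(2) + (2*s - 5)*(54*s + 54))/(54*2**s*s**2*(s + 1)*(2*s - 5))
  -1 < Re(s) < 5/2

decompose at 1/2, 2, 3; ℳ[f](s) sums the 4 pieces' integrals
segment 0 to 1/2 holds t; add its integral
the [1/2, 2) slice contributes ∫ log(t)·t^(s-1) dt
∫ over [2, 3) of (t + 3)·t^(s-1) joins the sum
on [3, ∞): add ∫ t**(-5/2)·t^(s-1) dt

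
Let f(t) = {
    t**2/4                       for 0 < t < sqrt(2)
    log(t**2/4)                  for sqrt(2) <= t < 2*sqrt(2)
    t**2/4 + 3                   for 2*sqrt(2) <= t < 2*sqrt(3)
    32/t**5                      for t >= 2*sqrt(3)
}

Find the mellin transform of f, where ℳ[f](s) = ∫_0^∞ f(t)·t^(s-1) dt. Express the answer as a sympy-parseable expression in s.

reversing the common scale on t: t**2 on [0, sqrt(2)/2); log(t**2) on [sqrt(2)/2, sqrt(2)); t**2 + 3 on [sqrt(2), sqrt(3)); …
undo the power substitution: t on [0, 1/2); log(t) on [1/2, 2); t + 3 on [2, 3); …
f breaks at sqrt(2), 2*sqrt(2), 2*sqrt(3) into 4 integrals to sum
on [0, sqrt(2)): add ∫ t**2/4·t^(s-1) dt
on [sqrt(2), 2*sqrt(2)): add ∫ log(t**2/4)·t^(s-1) dt
piece [2*sqrt(2), 2*sqrt(3)): integrate (t**2/4 + 3) against the kernel
segment [2*sqrt(3), ∞) carries 32/t**5; integrate it

2**(s/2)*(-135*2**s*s**2*(s - 5)/2 + 27*2**s*s*(s/2 + 1)*(s - 5)*log(2) - 81*2**s*s*(s - 5) - 54*2**s*(s/2 + 1)*(s - 5) - sqrt(3)*6**(s/2)*s**2*(s/2 + 1) + 81*6**(s/2)*s**2*(s - 5) + 81*6**(s/2)*s*(s - 5) + 27*s**2*(s - 5)/4 + 27*s*(s/2 + 1)*(s - 5)*log(2) + (s - 5)*(27*s + 54))/(27*s**2*(s/2 + 1)*(s - 5))
  -2 < Re(s) < 5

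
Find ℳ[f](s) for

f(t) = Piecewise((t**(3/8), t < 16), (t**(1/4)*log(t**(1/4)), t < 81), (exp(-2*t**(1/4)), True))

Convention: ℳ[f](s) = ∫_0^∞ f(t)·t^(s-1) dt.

reversing the power substitution: t**(3/4) on [0, 4); sqrt(t)*log(sqrt(t)) on [4, 9); exp(-2*sqrt(t)) on [9, ∞)
reversing the power substitution: t**(3/2) on [0, 2); t*log(t) on [2, 3); exp(-2*t) on [3, ∞)
linearity at 16, 81 turns ℳ[f](s) into 3 summed integrals
segment 0 to 16 holds t**(3/8); add its integral
∫ over [16, 81) of t**(1/4)*log(t**(1/4))·t^(s-1) joins the sum
for t in [81, ∞): the term is ∫ exp(-2*t**(1/4))·t^(s-1)

4*(12*104976**s*s*(8*s + 3)*log(3) - 3*104976**s*(8*s + 3) + 3*104976**s*(8*s + 3)*log(3) - 8*20736**s*s*(8*s + 3)*log(2) - 2*20736**s*(8*s + 3)*log(2) + 2*20736**s*(8*s + 3) + 4*sqrt(2)*20736**s*(16*s**2 + 8*s + 1) + 81**s*(8*s + 3)*(16*s**2 + 8*s + 1)*uppergamma(4*s, 6))/(1296**s*(8*s + 3)*(16*s**2 + 8*s + 1))
  Re(s) > -3/8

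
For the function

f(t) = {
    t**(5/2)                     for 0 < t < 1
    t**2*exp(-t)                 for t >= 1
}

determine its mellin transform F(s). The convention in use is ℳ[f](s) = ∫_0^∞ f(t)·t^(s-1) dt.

((2*s + 5)*uppergamma(s + 2, 1) + 2)/(2*s + 5)
  Re(s) > -5/2

the shared t-power comes off first: sqrt(t) on [0, 1); exp(-t) on [1, ∞)
slice at 1, transform all 2 pieces, and sum them
piece [0, 1): integrate t**(5/2) against the kernel
for t in [1, ∞): the term is ∫ t**2*exp(-t)·t^(s-1)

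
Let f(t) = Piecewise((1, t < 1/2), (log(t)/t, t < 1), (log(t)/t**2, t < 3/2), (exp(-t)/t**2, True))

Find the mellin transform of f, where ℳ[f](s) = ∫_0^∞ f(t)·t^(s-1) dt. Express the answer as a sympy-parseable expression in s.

undo the shared t-power: t on [0, 1/2); log(t) on [1/2, 1); log(t)/t on [1, 3/2); …
back out the shared t-power: t**2 on [0, 1/2); t*log(t) on [1/2, 1); log(t) on [1, 3/2); …
slice at 1/2, 1, 3/2, transform all 4 pieces, and sum them
over [0, 1/2), the kernel integral of 1 enters the sum
over [1/2, 1), the kernel integral of log(t)/t enters the sum
on [1, 3/2) integrate f = log(t)/t**2 against the kernel
∫ exp(-t)/t**2·t^(s-1) over [3/2, ∞)

(9*2**s*s*(s - 2)**2*(2*s + (s - 2)**2 - 3)*uppergamma(s - 2, 3/2) - 9*2**s*s*(s - 2)**2 + 9*2**s*s*(2*s + (s - 2)**2 - 3) + 3**s*s*(s - 2)*(-4*log(2) + 4*log(3))*(2*s + (s - 2)**2 - 3) - 4*3**s*s*(2*s + (s - 2)**2 - 3) + 18*s*(s - 2)**3*log(2) + 18*s*(s - 2)**2*log(2) + 18*s*(s - 2)**2 + 9*(s - 2)**2*(2*s + (s - 2)**2 - 3))/(9*2**s*s*(s - 2)**2*(2*s + (s - 2)**2 - 3))
  Re(s) > 0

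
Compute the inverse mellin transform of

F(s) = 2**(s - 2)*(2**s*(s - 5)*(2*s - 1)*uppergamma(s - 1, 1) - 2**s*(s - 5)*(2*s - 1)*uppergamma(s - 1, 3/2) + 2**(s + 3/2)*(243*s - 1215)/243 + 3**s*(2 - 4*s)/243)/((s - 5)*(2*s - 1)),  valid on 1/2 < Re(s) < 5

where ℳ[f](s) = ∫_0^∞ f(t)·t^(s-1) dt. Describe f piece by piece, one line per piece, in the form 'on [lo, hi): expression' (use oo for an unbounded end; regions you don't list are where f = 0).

on [0, 4): sqrt(2)/(2*sqrt(t))
on [4, 6): exp(-t/4)/t
on [6, oo): 16/t**5

remove the shared t-power first: sqrt(2)*sqrt(t)/2 on [0, 4); exp(-t/4) on [4, 6); 16/t**4 on [6, ∞)
invert the common scale on t to get sqrt(t) on [0, 2); exp(-t/2) on [2, 3); t**(-4) on [3, ∞)
split f at 4, 6: ℳ[f](s) collects 3 kernel integrals
over [0, 4), the kernel integral of sqrt(2)/(2*sqrt(t)) enters the sum
over [4, 6), the kernel integral of exp(-t/4)/t enters the sum
on [6, ∞) integrate f = 16/t**5 against the kernel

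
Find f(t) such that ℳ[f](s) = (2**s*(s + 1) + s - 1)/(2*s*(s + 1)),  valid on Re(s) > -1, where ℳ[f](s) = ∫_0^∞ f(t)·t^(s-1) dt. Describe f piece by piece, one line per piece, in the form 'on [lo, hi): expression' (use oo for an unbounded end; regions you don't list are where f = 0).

decompose at 1; ℳ[f](s) sums the 2 pieces' integrals
segment [0, 1) carries t; integrate it
over [1, 2), the kernel integral of 1/2 enters the sum

on [0, 1): t
on [1, 2): 1/2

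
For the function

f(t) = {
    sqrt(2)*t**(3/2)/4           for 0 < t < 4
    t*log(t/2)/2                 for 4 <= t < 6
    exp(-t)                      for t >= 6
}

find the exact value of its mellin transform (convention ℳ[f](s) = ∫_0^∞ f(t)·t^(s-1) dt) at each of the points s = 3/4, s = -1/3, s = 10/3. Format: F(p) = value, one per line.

the common scale on t comes off first: t**(3/2) on [0, 2); t*log(t) on [2, 3); exp(-2*t) on [3, ∞)
integrate the 3 segments split at 4, 6, then add the results
segment 0 to 4 holds sqrt(2)*t**(3/2)/4; add its integral
segment 4 to 6 holds t*log(t/2)/2; add its integral
between 6 and ∞ the integrand is exp(-t)·t^(s-1)

F(3/4) = -48*6**(3/4)/49 + uppergamma(3/4, 6) + 64*sqrt(2)/49 + 32/9 + log(3**(12*6**(3/4)/7)/2**(16*sqrt(2)/7))
F(-1/3) = -9*6**(2/3)/8 + uppergamma(-1/3, 6) + log(3**(3*6**(2/3)/4)/2**(3*2**(1/3)/2)) + 6*2**(5/6)/7 + 9*2**(1/3)/4
F(10/3) = -5832*6**(1/3)/169 + uppergamma(10/3, 6) + 1152*2**(2/3)/169 + 1536*2**(1/6)/29 + log(3**(1944*6**(1/3)/13)/2**(384*2**(2/3)/13))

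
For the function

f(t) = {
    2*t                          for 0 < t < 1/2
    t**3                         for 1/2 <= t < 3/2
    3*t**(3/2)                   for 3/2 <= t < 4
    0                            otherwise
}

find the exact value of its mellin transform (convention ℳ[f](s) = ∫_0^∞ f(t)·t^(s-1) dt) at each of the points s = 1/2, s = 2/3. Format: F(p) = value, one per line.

slice at 1/2, 3/2, transform all 3 pieces, and sum them
segment 0 to 1/2 holds 2*t; add its integral
between 1/2 and 3/2 the integrand is t**3·t^(s-1)
segment [3/2, 4) carries 3*t**(3/2); integrate it

F(1/2) = 53*sqrt(2)/168 + 27*sqrt(6)/56 + 165/8
F(2/3) = -81*2**(5/6)*3**(1/6)/52 + 81*2**(1/3)*3**(2/3)/176 + 256677*2**(1/3)/11440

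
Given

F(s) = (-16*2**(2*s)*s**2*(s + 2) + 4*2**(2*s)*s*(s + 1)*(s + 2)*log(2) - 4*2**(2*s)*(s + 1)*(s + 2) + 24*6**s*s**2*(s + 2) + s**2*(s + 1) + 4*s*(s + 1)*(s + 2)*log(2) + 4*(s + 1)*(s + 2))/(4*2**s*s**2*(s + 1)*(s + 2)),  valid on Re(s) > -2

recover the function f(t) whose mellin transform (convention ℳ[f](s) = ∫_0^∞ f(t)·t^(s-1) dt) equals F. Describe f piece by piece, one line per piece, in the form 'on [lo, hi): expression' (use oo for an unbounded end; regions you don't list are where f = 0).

summing 3 kernel integrals split by 1/2, 2 yields ℳ[f](s)
segment 0 to 1/2 holds t**2; add its integral
[1/2, 2) adds the kernel integral of log(t)
∫ over [2, 3) of 2*t·t^(s-1) joins the sum

on [0, 1/2): t**2
on [1/2, 2): log(t)
on [2, 3): 2*t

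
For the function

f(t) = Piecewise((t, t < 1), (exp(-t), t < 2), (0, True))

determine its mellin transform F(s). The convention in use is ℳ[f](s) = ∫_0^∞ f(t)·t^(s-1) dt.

breakpoints 1: one integral from each of the 2 segments
segment 0 to 1 holds t; add its integral
between 1 and 2 the integrand is exp(-t)·t^(s-1)

((s + 1)*uppergamma(s, 1) - (s + 1)*uppergamma(s, 2) + 1)/(s + 1)
  Re(s) > -1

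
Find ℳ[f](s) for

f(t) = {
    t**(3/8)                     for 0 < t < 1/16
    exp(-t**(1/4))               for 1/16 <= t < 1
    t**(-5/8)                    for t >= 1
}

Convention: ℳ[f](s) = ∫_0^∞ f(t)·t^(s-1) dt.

undo the power substitution: t**(3/4) on [0, 1/4); exp(-sqrt(t)) on [1/4, 1); t**(-5/4) on [1, ∞)
the power substitution comes off first: t**(3/2) on [0, 1/2); exp(-t) on [1/2, 1); t**(-5/2) on [1, ∞)
summing 3 kernel integrals split by 1/16, 1 yields ℳ[f](s)
segment 0 to 1/16 holds t**(3/8); add its integral
∫ exp(-t**(1/4))·t^(s-1) over [1/16, 1)
between 1 and ∞ the integrand is t**(-5/8)·t^(s-1)

2*(2*2**(4*s)*(8*s - 5)*(8*s + 3)*uppergamma(4*s, 1/2) - 2*2**(4*s)*(8*s - 5)*(8*s + 3)*uppergamma(4*s, 1) - 4*2**(4*s)*(8*s + 3) + sqrt(2)*(8*s - 5))/(16**s*(8*s - 5)*(8*s + 3))
  -3/8 < Re(s) < 5/8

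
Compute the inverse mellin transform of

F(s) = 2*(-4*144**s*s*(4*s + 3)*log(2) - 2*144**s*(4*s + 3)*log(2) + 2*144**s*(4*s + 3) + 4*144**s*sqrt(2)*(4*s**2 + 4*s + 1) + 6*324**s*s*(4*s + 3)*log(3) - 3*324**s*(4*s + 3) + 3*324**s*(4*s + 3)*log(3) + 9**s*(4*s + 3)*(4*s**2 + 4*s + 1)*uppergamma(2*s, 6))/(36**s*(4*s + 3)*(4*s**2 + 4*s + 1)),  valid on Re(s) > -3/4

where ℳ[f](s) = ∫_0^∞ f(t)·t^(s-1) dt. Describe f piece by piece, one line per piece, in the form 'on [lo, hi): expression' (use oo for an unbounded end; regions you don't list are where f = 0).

back out the power substitution: t**(3/2) on [0, 2); t*log(t) on [2, 3); exp(-2*t) on [3, ∞)
integrate the 3 segments split at 4, 9, then add the results
between 0 and 4 the integrand is t**(3/4)·t^(s-1)
segment [4, 9) carries sqrt(t)*log(sqrt(t)); integrate it
for t in [9, ∞): the term is ∫ exp(-2*sqrt(t))·t^(s-1)

on [0, 4): t**(3/4)
on [4, 9): sqrt(t)*log(sqrt(t))
on [9, oo): exp(-2*sqrt(t))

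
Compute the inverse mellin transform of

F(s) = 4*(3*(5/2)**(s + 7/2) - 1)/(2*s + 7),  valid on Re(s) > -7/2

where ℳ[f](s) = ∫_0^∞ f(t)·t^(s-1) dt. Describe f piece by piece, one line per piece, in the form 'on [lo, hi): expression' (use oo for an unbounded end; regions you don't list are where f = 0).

linearity at 1 turns ℳ[f](s) into 2 summed integrals
on [0, 1): add ∫ 4*t**(7/2)·t^(s-1) dt
the [1, 5/2) slice contributes ∫ 6*t**(7/2)·t^(s-1) dt

on [0, 1): 4*t**(7/2)
on [1, 5/2): 6*t**(7/2)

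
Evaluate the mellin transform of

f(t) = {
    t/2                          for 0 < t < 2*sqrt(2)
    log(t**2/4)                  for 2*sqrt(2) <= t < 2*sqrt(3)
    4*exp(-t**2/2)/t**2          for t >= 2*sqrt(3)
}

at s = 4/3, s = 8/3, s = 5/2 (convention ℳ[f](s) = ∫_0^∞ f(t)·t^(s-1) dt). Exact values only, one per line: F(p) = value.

F(4/3) = -9*18**(1/3)/4 + 2**(2/3)*uppergamma(-1/3, 6) + log(3**(3*18**(1/3)/2)/8) + 12*sqrt(2)/7 + 9/2
F(8/3) = -27*12**(1/3)/8 + 2*2**(1/3)*uppergamma(1/3, 6) + 9/2 + 48*sqrt(2)/11 + log(3**(9*12**(1/3)/2)/64)
F(5/2) = -96*sqrt(2)*3**(1/4)/25 + 2*2**(1/4)*uppergamma(1/4, 6) + 64*2**(3/4)/25 + 32*2**(1/4)/7 + log(3**(24*sqrt(2)*3**(1/4)/5)/2**(16*2**(3/4)/5))

back out the common scale on t: t on [0, sqrt(2)); log(t**2) on [sqrt(2), sqrt(3)); exp(-2*t**2)/t**2 on [sqrt(3), ∞)
strip the power substitution: sqrt(t) on [0, 2); log(t) on [2, 3); exp(-2*t)/t on [3, ∞)
invert the shared t-power to get t**(3/2) on [0, 2); t*log(t) on [2, 3); exp(-2*t) on [3, ∞)
slice at 2*sqrt(2), 2*sqrt(3), transform all 3 pieces, and sum them
the [0, 2*sqrt(2)) slice contributes ∫ t/2·t^(s-1) dt
∫ log(t**2/4)·t^(s-1) over [2*sqrt(2), 2*sqrt(3))
for t in [2*sqrt(3), ∞): the term is ∫ 4*exp(-t**2/2)/t**2·t^(s-1)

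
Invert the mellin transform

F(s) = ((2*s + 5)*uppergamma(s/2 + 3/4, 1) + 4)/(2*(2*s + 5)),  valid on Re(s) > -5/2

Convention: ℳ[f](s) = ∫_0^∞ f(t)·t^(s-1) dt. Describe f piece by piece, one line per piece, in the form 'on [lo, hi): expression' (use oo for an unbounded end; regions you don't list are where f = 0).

remove the shared t-power first: t**2 on [0, 1); t*exp(-t**2) on [1, ∞)
peel off the shared t-power: t on [0, 1); exp(-t**2) on [1, ∞)
back out the power substitution: sqrt(t) on [0, 1); exp(-t) on [1, ∞)
f breaks at 1 into 2 integrals to sum
over [0, 1), the kernel integral of t**(5/2) enters the sum
on [1, ∞): add ∫ t**(3/2)*exp(-t**2)·t^(s-1) dt

on [0, 1): t**(5/2)
on [1, oo): t**(3/2)*exp(-t**2)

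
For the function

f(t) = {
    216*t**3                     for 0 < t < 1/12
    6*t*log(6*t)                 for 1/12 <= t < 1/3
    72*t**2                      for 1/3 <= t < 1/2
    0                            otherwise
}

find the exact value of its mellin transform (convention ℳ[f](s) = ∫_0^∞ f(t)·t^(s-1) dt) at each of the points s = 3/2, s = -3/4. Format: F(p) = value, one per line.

F(3/2) = sqrt(3)*(-130649 + 41580*log(2) + 194400*sqrt(6))/453600
F(-3/4) = sqrt(2)*3**(3/4)*(-864*sqrt(2) + log(2**(180 + 180*sqrt(2))) + 216*6**(1/4) + 725)/45

reversing the common scale on t: 27*t**3 on [0, 1/6); 3*t*log(3*t) on [1/6, 2/3); 18*t**2 on [2/3, 1)
the common scale on t comes off first: t**3 on [0, 1/2); t*log(t) on [1/2, 2); 2*t**2 on [2, 3)
peel off the shared t-power: t**2 on [0, 1/2); log(t) on [1/2, 2); 2*t on [2, 3)
the 3 pieces separated at 1/12, 1/3 each add one integral
∫ over [0, 1/12) of 216*t**3·t^(s-1) joins the sum
segment 1/12 to 1/3 holds 6*t*log(6*t); add its integral
the [1/3, 1/2) slice contributes ∫ 72*t**2·t^(s-1) dt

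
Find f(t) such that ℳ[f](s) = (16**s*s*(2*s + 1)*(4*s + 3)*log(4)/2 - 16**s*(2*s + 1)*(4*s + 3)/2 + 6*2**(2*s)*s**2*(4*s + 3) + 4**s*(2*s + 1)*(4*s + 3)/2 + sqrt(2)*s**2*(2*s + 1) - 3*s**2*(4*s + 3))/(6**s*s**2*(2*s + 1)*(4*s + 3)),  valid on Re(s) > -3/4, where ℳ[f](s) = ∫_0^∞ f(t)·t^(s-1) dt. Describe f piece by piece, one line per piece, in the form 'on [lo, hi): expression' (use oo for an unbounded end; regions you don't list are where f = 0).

peel off the common scale on t: t**(3/4) on [0, 1/4); 3*sqrt(t) on [1/4, 1); log(sqrt(t)) on [1, 4)
reversing the power substitution: t**(3/2) on [0, 1/2); 3*t on [1/2, 1); log(t) on [1, 2)
decompose at 1/6, 2/3; ℳ[f](s) sums the 3 pieces' integrals
between 0 and 1/6 the integrand is 2**(1/4)*3**(3/4)*t**(3/4)/2·t^(s-1)
∫ over [1/6, 2/3) of 3*sqrt(6)*sqrt(t)/2·t^(s-1) joins the sum
for t in [2/3, 8/3): the term is ∫ log(sqrt(6)*sqrt(t)/2)·t^(s-1)

on [0, 1/6): 2**(1/4)*3**(3/4)*t**(3/4)/2
on [1/6, 2/3): 3*sqrt(6)*sqrt(t)/2
on [2/3, 8/3): log(sqrt(6)*sqrt(t)/2)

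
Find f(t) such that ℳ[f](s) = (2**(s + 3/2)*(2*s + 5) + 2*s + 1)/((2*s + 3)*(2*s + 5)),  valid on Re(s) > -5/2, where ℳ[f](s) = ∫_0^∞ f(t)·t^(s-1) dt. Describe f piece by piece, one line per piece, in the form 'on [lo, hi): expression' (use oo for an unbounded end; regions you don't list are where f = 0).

remove the shared t-power first: t**(3/2) on [0, 1); sqrt(t)/2 on [1, 2)
peel off the shared t-power: t on [0, 1); 1/2 on [1, 2)
integrate the 2 segments split at 1, then add the results
on [0, 1): add ∫ t**(5/2)·t^(s-1) dt
the [1, 2) slice contributes ∫ t**(3/2)/2·t^(s-1) dt

on [0, 1): t**(5/2)
on [1, 2): t**(3/2)/2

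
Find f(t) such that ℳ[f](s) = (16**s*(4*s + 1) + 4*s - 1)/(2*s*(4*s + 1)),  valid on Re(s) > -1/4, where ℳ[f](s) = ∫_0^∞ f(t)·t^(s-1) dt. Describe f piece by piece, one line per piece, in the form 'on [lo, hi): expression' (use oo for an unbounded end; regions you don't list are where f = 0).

peel off the power substitution: sqrt(t) on [0, 1); 1/2 on [1, 4)
peel off the power substitution: t on [0, 1); 1/2 on [1, 2)
treat the 2 regions marked off by 1 separately and sum
for t in [0, 1): the term is ∫ t**(1/4)·t^(s-1)
[1, 16) adds the kernel integral of 1/2

on [0, 1): t**(1/4)
on [1, 16): 1/2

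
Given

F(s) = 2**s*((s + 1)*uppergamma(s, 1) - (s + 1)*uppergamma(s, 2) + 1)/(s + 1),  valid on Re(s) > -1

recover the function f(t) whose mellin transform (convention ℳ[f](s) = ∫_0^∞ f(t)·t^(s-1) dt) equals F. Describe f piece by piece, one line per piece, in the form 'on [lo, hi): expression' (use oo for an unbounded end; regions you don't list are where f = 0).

reversing the common scale on t: t on [0, 1); exp(-t) on [1, 2)
the 2 pieces separated at 2 each add one integral
on [0, 2): add ∫ t/2·t^(s-1) dt
on [2, 4) integrate f = exp(-t/2) against the kernel

on [0, 2): t/2
on [2, 4): exp(-t/2)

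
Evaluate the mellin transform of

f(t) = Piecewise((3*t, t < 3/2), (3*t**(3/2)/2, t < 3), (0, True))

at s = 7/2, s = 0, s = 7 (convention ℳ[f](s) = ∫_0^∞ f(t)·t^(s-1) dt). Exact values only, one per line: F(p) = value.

linearity at 3/2 turns ℳ[f](s) into 2 summed integrals
piece [0, 3/2): integrate 3*t against the kernel
[3/2, 3) adds the kernel integral of 3*t**(3/2)/2

F(7/2) = 27*sqrt(6)/16 + 22599/320
F(0) = -3*sqrt(6)/4 + 9/2 + 3*sqrt(3)
F(7) = -19683*sqrt(6)/8704 + 19683/2048 + 19683*sqrt(3)/17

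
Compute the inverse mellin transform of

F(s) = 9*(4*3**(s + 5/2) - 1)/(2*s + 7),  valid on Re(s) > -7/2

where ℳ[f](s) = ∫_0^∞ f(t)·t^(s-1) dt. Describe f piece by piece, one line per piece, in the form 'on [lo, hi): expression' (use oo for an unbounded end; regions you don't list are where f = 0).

on [0, 1): 3*t**(7/2)/2
on [1, 3): 6*t**(7/2)

integrate the 2 segments split at 1, then add the results
over [0, 1), the kernel integral of 3*t**(7/2)/2 enters the sum
segment [1, 3) carries 6*t**(7/2); integrate it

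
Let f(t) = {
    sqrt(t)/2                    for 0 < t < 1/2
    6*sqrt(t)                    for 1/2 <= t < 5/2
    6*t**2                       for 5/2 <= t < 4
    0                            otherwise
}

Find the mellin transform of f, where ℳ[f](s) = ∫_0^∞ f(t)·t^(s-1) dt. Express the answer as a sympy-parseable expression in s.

breakpoints 1/2, 5/2: one integral from each of the 3 segments
for t in [0, 1/2): the term is ∫ sqrt(t)/2·t^(s-1)
∫ 6*sqrt(t)·t^(s-1) over [1/2, 5/2)
on [5/2, 4) integrate f = 6*t**2 against the kernel

(-11*2**(-s - 1/2)*(s + 2) + 6*4**(s + 2)*(2*s + 1) + 12*(5/2)**(s + 1/2)*(s + 2) - 6*(5/2)**(s + 2)*(2*s + 1))/((s + 2)*(2*s + 1))
  Re(s) > -1/2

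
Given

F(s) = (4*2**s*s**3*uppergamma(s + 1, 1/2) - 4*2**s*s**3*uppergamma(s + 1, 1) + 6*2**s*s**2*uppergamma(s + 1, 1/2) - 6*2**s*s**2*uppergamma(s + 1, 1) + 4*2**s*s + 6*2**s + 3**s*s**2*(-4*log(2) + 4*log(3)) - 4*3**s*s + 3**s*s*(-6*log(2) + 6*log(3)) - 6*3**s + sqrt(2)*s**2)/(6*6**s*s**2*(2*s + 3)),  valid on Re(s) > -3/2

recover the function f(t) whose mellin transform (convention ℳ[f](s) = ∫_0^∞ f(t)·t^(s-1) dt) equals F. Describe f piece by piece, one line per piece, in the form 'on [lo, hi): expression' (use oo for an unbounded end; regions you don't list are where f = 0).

on [0, 1/6): sqrt(3)*t**(3/2)
on [1/6, 1/3): t*exp(-3*t)
on [1/3, 1/2): log(3*t)/3

the shared t-power comes off first: sqrt(3)*sqrt(t) on [0, 1/6); exp(-3*t) on [1/6, 1/3); log(3*t)/(3*t) on [1/3, 1/2)
remove the common scale on t first: sqrt(t) on [0, 1/2); exp(-t) on [1/2, 1); log(t)/t on [1, 3/2)
integrate the 3 segments split at 1/6, 1/3, then add the results
piece [0, 1/6): integrate sqrt(3)*t**(3/2) against the kernel
piece [1/6, 1/3): integrate t*exp(-3*t) against the kernel
[1/3, 1/2) adds the kernel integral of log(3*t)/3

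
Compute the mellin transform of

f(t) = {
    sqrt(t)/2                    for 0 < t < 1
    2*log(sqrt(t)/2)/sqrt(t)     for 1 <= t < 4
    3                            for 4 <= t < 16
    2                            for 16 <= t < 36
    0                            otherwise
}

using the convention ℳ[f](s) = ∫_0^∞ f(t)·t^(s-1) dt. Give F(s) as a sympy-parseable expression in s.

(16**s*(2*s + 1)*(4*s**2 - 4*s + 1) - 2**(2*s + 1)*s*(2*s + 1) + 2*36**s*(2*s + 1)*(4*s**2 - 4*s + 1) - 3*4**s*(2*s + 1)*(4*s**2 - 4*s + 1) + 8*s**2*(2*s + 1)*log(2) - 4*s*(2*s + 1)*log(2) + 4*s*(2*s + 1) + s*(4*s**2 - 4*s + 1))/(s*(2*s + 1)*(4*s**2 - 4*s + 1))
  Re(s) > -1/2

peel off the power substitution: t/2 on [0, 1); 2*log(t/2)/t on [1, 2); 3 on [2, 4); …
strip the common scale on t: t on [0, 1/2); log(t)/t on [1/2, 1); 3 on [1, 2); …
integrate the 4 segments split at 1, 4, 16, then add the results
segment [0, 1) carries sqrt(t)/2; integrate it
between 1 and 4 the integrand is 2*log(sqrt(t)/2)/sqrt(t)·t^(s-1)
over [4, 16), the kernel integral of 3 enters the sum
between 16 and 36 the integrand is 2·t^(s-1)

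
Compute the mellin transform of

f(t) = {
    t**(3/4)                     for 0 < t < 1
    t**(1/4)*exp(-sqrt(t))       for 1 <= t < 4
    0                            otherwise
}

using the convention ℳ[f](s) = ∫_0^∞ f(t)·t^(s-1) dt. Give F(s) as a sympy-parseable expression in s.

remove the power substitution first: t**(3/2) on [0, 1); sqrt(t)*exp(-t) on [1, 2)
strip the shared t-power: t on [0, 1); exp(-t) on [1, 2)
cuts at 1: linearity sums the 2 kernel integrals
on [0, 1): add ∫ t**(3/4)·t^(s-1) dt
over [1, 4), the kernel integral of t**(1/4)*exp(-sqrt(t)) enters the sum

2*((4*s + 3)*uppergamma(2*s + 1/2, 1) - (4*s + 3)*uppergamma(2*s + 1/2, 2) + 2)/(4*s + 3)
  Re(s) > -3/4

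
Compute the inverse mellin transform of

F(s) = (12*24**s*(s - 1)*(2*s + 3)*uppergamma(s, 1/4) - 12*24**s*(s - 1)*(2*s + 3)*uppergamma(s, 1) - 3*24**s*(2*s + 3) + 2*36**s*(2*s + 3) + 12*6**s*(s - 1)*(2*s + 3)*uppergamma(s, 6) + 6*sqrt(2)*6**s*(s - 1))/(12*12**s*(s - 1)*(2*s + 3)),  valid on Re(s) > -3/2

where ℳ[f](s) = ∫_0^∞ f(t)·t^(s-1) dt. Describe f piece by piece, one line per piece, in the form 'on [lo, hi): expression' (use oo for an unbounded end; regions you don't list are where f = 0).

on [0, 1/2): t**(3/2)
on [1/2, 2): exp(-t/2)
on [2, 3): 1/(2*t)
on [3, oo): exp(-2*t)

linearity at 1/2, 2, 3 turns ℳ[f](s) into 4 summed integrals
∫ t**(3/2)·t^(s-1) over [0, 1/2)
for t in [1/2, 2): the term is ∫ exp(-t/2)·t^(s-1)
segment 2 to 3 holds 1/(2*t); add its integral
∫ exp(-2*t)·t^(s-1) over [3, ∞)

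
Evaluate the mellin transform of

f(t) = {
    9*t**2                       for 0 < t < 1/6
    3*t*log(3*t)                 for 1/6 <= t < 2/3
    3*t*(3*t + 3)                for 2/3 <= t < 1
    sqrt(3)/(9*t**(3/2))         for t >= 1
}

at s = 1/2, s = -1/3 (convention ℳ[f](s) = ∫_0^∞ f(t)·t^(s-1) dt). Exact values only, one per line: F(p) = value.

F(1/2) = sqrt(6)*(-1139 + 30*sqrt(2) + 270*log(2) + 864*sqrt(6))/540
F(-1/3) = -159*12**(1/3)/20 + 2*sqrt(3)/33 + 3*6**(1/3)*log(2)/4 + 51*6**(1/3)/40 + 3*12**(1/3)*log(2)/2 + 189/10

undo the common scale on t: t**2 on [0, 1/2); t*log(t) on [1/2, 2); t*(t + 3) on [2, 3); …
strip the shared t-power: t**3 on [0, 1/2); t**2*log(t) on [1/2, 2); t**2*(t + 3) on [2, 3); …
strip the shared t-power: t on [0, 1/2); log(t) on [1/2, 2); t + 3 on [2, 3); …
decompose at 1/6, 2/3, 1; ℳ[f](s) sums the 4 pieces' integrals
[0, 1/6) adds the kernel integral of 9*t**2
for t in [1/6, 2/3): the term is ∫ 3*t*log(3*t)·t^(s-1)
over [2/3, 1), the kernel integral of 3*t*(3*t + 3) enters the sum
segment [1, ∞) carries sqrt(3)/(9*t**(3/2)); integrate it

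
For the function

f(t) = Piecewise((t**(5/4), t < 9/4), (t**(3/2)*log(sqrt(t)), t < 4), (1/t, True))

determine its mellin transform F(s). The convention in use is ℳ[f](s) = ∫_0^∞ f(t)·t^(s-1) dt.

invert the power substitution to get t**(5/2) on [0, 3/2); t**3*log(t) on [3/2, 2); t**(-2) on [2, ∞)
reversing the shared t-power: sqrt(t) on [0, 3/2); t*log(t) on [3/2, 2); t**(-4) on [2, ∞)
along the cuts 9/4, 4, ℳ[f](s) splits into 3 integrals
on [0, 9/4): add ∫ t**(5/4)·t^(s-1) dt
∫ over [9/4, 4) of t**(3/2)*log(sqrt(t))·t^(s-1) joins the sum
for t in [4, ∞): the term is ∫ 1/t·t^(s-1)

(128*16**s*(s - 1)*(s + 1)*(4*s + 5)*log(2) + 64*16**s*(s - 1)*(4*s + 5)*log(2) - 16**s*(4*s + 5)*(4*s + 4*(s + 1)**2 + 5) - 64*2**(4*s)*(s - 1)*(4*s + 5) + 27*3**(2*s)*(s - 1)*(4*s + 5) + 18*3**(2*s)*sqrt(6)*(s - 1)*(4*s + 4*(s + 1)**2 + 5) + 9**s*(s - 1)*(s + 1)*(4*s + 5)*(-54*log(3) + 54*log(2)) + 9**s*(s - 1)*(4*s + 5)*(-27*log(3) + 27*log(2)))/(4*2**(2*s)*(s - 1)*(4*s + 5)*(4*s + 4*(s + 1)**2 + 5))
  -5/4 < Re(s) < 1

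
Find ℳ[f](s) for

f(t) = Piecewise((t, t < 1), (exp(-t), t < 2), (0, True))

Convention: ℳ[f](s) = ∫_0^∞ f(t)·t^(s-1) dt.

the 2 pieces separated at 1 each add one integral
∫ over [0, 1) of t·t^(s-1) joins the sum
piece [1, 2): integrate exp(-t) against the kernel

((s + 1)*uppergamma(s, 1) - (s + 1)*uppergamma(s, 2) + 1)/(s + 1)
  Re(s) > -1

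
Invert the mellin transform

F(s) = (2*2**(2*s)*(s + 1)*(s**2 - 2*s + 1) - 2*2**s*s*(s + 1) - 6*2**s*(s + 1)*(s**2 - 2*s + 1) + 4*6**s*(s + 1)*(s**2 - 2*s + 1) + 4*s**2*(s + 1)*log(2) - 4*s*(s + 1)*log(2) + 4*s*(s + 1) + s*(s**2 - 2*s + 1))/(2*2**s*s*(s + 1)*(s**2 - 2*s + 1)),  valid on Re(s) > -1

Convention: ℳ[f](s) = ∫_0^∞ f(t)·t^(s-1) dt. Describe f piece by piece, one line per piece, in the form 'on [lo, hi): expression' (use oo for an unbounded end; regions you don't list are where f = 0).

on [0, 1/2): t
on [1/2, 1): log(t)/t
on [1, 2): 3
on [2, 3): 2

integrate the 4 segments split at 1/2, 1, 2, then add the results
over [0, 1/2), the kernel integral of t enters the sum
for t in [1/2, 1): the term is ∫ log(t)/t·t^(s-1)
the [1, 2) slice contributes ∫ 3·t^(s-1) dt
∫ over [2, 3) of 2·t^(s-1) joins the sum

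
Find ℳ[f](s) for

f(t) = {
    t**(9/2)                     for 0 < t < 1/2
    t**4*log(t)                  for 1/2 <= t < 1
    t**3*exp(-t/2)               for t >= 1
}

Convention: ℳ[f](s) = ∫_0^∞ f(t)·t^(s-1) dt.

reversing the shared t-power: t**(7/2) on [0, 1/2); t**3*log(t) on [1/2, 1); t**2*exp(-t/2) on [1, ∞)
undo the shared t-power: t**(3/2) on [0, 1/2); t*log(t) on [1/2, 1); exp(-t/2) on [1, ∞)
slice at 1/2, 1, transform all 3 pieces, and sum them
segment [0, 1/2) carries t**(9/2); integrate it
segment [1/2, 1) carries t**4*log(t); integrate it
segment [1, ∞) carries t**3*exp(-t/2); integrate it

(128*2**(2*s)*(2*s + 9)*(2*s + (s + 3)**2 + 7)*uppergamma(s + 3, 1/2) - 16*2**s*(2*s + 9) + 2*s + (s + 3)*(2*s + 9)*log(2) + (2*s + 9)*log(2) + sqrt(2)*(2*s + (s + 3)**2 + 7) + 9)/(16*2**s*(2*s + 9)*(2*s + (s + 3)**2 + 7))
  Re(s) > -9/2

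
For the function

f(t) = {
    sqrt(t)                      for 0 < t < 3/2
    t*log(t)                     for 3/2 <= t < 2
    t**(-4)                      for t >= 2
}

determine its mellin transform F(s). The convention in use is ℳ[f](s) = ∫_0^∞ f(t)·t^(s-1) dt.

(-32*2**(2*s)*(s - 4)*(2*s + 1) + 3**s*s*(s - 4)*(2*s + 1)*(-24*log(3) + 24*log(2)) + 3**s*(s - 4)*(2*s + 1)*(-24*log(3) + 24*log(2)) + 24*3**s*(s - 4)*(2*s + 1) + 16*3**s*sqrt(6)*(s - 4)*(s**2 + 2*s + 1) + 32*4**s*s*(s - 4)*(2*s + 1)*log(2) + 32*4**s*(s - 4)*(2*s + 1)*log(2) - 4**s*(2*s + 1)*(s**2 + 2*s + 1))/(16*2**s*(s - 4)*(2*s + 1)*(s**2 + 2*s + 1))
  -1/2 < Re(s) < 4

linearity at 3/2, 2 turns ℳ[f](s) into 3 summed integrals
between 0 and 3/2 the integrand is sqrt(t)·t^(s-1)
segment 3/2 to 2 holds t*log(t); add its integral
segment 2 to ∞ holds t**(-4); add its integral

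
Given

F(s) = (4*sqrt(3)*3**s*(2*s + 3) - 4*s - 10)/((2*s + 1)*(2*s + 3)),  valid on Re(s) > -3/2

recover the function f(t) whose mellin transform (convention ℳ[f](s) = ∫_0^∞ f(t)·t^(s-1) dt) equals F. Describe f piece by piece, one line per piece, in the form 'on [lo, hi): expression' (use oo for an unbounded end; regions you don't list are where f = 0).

on [0, 1): t**(3/2)
on [1, 3): 2*sqrt(t)

cuts at 1: linearity sums the 2 kernel integrals
between 0 and 1 the integrand is t**(3/2)·t^(s-1)
segment [1, 3) carries 2*sqrt(t); integrate it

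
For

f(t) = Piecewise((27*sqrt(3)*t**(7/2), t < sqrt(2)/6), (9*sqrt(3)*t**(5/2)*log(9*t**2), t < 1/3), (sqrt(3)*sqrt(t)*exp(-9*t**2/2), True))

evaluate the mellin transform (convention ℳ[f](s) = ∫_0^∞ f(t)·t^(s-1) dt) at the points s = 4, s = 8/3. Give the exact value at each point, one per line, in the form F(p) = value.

F(4) = 2**(3/4)*(-960*2**(1/4) + 120 + 169*sqrt(2) + 390*log(2) + 40560*sqrt(2)*uppergamma(9/4, 1/2))/3285360
F(8/3) = 2**(5/12)*3**(1/3)*(-10656*2**(7/12) + 2664 + 2883*sqrt(2) + 6882*log(2) + 284456*2**(1/6)*uppergamma(19/12, 1/2))/7680312

remove the common scale on t first: t**(7/2) on [0, sqrt(2)/2); t**(5/2)*log(t**2) on [sqrt(2)/2, 1); sqrt(t)*exp(-t**2/2) on [1, ∞)
invert the shared t-power to get t**3 on [0, sqrt(2)/2); t**2*log(t**2) on [sqrt(2)/2, 1); exp(-t**2/2) on [1, ∞)
back out the power substitution: t**(3/2) on [0, 1/2); t*log(t) on [1/2, 1); exp(-t/2) on [1, ∞)
breakpoints sqrt(2)/6, 1/3: one integral from each of the 3 segments
piece [0, sqrt(2)/6): integrate 27*sqrt(3)*t**(7/2) against the kernel
on [sqrt(2)/6, 1/3) integrate f = 9*sqrt(3)*t**(5/2)*log(9*t**2) against the kernel
segment [1/3, ∞) carries sqrt(3)*sqrt(t)*exp(-9*t**2/2); integrate it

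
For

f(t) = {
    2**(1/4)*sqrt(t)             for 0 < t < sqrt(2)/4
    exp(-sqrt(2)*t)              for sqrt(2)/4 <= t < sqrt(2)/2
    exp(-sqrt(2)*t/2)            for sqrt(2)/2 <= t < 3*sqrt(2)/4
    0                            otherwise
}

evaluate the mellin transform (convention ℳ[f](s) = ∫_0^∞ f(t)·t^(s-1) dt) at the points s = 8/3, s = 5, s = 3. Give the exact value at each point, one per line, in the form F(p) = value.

strip the power substitution: 2**(1/4)*t**(1/4) on [0, 1/8); exp(-sqrt(2)*sqrt(t)) on [1/8, 1/2); exp(-sqrt(2)*sqrt(t)/2) on [1/2, 9/8)
peel off the common scale on t: t**(1/4) on [0, 1/4); exp(-sqrt(t)) on [1/4, 1); exp(-sqrt(t)/2) on [1, 9/4)
undo the power substitution: sqrt(t) on [0, 1/2); exp(-t) on [1/2, 1); exp(-t/2) on [1, 3/2)
along the cuts sqrt(2)/4, sqrt(2)/2, ℳ[f](s) splits into 3 integrals
piece [0, sqrt(2)/4): integrate 2**(1/4)*sqrt(t) against the kernel
piece [sqrt(2)/4, sqrt(2)/2): integrate exp(-sqrt(2)*t) against the kernel
∫ exp(-sqrt(2)*t/2)·t^(s-1) over [sqrt(2)/2, 3*sqrt(2)/4)

F(8/3) = -2*2**(1/3)*uppergamma(8/3, 3/4) - 2**(2/3)*uppergamma(8/3, 1)/4 + 3*sqrt(2)/304 + 2**(2/3)*uppergamma(8/3, 1/2)/4 + 2*2**(1/3)*uppergamma(8/3, 1/2)
F(5) = sqrt(2)*(-571692*exp(3/2) - 22880*exp(5/4) + sqrt(2)*exp(9/4) + 459558*exp(7/4))*exp(-9/4)/2816
F(3) = sqrt(2)*(-1820*exp(3/2) - 280*exp(5/4) + sqrt(2)*exp(9/4) + 1638*exp(7/4))*exp(-9/4)/224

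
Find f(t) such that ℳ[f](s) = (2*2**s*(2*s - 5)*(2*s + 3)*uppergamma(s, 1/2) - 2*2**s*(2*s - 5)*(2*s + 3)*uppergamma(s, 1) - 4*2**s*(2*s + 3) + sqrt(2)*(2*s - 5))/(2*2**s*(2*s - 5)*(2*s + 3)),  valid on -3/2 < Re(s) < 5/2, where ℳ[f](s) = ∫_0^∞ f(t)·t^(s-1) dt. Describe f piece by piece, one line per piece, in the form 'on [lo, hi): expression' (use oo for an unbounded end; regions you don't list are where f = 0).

summing 3 kernel integrals split by 1/2, 1 yields ℳ[f](s)
[0, 1/2) adds the kernel integral of t**(3/2)
the [1/2, 1) slice contributes ∫ exp(-t)·t^(s-1) dt
the [1, ∞) slice contributes ∫ t**(-5/2)·t^(s-1) dt

on [0, 1/2): t**(3/2)
on [1/2, 1): exp(-t)
on [1, oo): t**(-5/2)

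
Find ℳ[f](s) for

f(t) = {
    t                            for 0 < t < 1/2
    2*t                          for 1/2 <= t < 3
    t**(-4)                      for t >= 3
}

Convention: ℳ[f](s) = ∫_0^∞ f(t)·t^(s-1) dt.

(970*6**s*s - 3890*6**s - 81*s + 324)/(162*2**s*(s**2 - 3*s - 4))
  -1 < Re(s) < 4

decompose at 1/2, 3; ℳ[f](s) sums the 3 pieces' integrals
[0, 1/2) adds the kernel integral of t
segment 1/2 to 3 holds 2*t; add its integral
piece [3, ∞): integrate t**(-4) against the kernel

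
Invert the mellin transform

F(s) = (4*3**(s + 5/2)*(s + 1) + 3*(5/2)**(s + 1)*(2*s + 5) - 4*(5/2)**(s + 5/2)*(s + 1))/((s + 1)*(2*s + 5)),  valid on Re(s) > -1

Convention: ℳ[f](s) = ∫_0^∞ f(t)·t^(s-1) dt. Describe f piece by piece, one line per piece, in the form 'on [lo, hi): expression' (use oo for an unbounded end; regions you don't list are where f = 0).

the 2 pieces separated at 5/2 each add one integral
on [0, 5/2): add ∫ 3*t·t^(s-1) dt
for t in [5/2, 3): the term is ∫ 2*t**(5/2)·t^(s-1)

on [0, 5/2): 3*t
on [5/2, 3): 2*t**(5/2)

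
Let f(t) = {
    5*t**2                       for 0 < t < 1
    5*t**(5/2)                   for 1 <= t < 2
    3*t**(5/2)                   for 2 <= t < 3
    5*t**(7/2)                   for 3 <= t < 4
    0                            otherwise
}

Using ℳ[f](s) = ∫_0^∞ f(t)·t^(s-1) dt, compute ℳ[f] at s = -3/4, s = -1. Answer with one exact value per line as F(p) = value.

cuts at 1, 2, 3: linearity sums the 4 kernel integrals
between 0 and 1 the integrand is 5*t**2·t^(s-1)
segment 1 to 2 holds 5*t**(5/2); add its integral
between 2 and 3 the integrand is 3*t**(5/2)·t^(s-1)
between 3 and 4 the integrand is 5*t**(7/2)·t^(s-1)

F(-3/4) = -864*3**(3/4)/77 + 8/7 + 16*2**(3/4)/7 + 640*sqrt(2)/11
F(-1) = -12*sqrt(3) + 8*sqrt(2)/3 + 197/3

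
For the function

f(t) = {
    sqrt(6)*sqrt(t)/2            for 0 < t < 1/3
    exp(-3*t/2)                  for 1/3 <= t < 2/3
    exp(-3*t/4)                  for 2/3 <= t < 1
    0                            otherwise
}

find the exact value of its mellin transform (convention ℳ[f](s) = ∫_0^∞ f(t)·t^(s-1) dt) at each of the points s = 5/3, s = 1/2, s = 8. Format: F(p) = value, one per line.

undo the common scale on t: sqrt(t) on [0, 1/2); exp(-t) on [1/2, 1); exp(-t/2) on [1, 3/2)
cuts at 1/3, 2/3: linearity sums the 3 kernel integrals
on [0, 1/3): add ∫ sqrt(6)*sqrt(t)/2·t^(s-1) dt
on [1/3, 2/3) integrate f = exp(-3*t/2) against the kernel
∫ over [2/3, 1) of exp(-3*t/4)·t^(s-1) joins the sum

F(5/3) = 3**(1/3)*(-104*2**(1/3)*uppergamma(5/3, 3/4) - 26*2**(2/3)*uppergamma(5/3, 1) + 3*sqrt(2) + 26*2**(2/3)*uppergamma(5/3, 1/2) + 104*2**(1/3)*uppergamma(5/3, 1/2))/117
F(1/2) = sqrt(3)*(-4*sqrt(pi)*erfc(sqrt(3)/2) - 2*sqrt(2)*sqrt(pi)*erfc(1) + sqrt(2) + 2*sqrt(2)*sqrt(pi)*erfc(sqrt(2)/2) + 4*sqrt(pi)*erfc(sqrt(2)/2))/6
F(8) = -77694140*exp(-3/4)/729 - 3507200*exp(-1)/6561 + sqrt(2)/111537 + 182234074*exp(-1/2)/2187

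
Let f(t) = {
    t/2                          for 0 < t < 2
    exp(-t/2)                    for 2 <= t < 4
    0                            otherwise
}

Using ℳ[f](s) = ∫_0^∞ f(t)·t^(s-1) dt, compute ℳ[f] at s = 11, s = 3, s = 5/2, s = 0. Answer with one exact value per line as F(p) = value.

reversing the common scale on t: t on [0, 1); exp(-t) on [1, 2)
the 2 pieces separated at 2 each add one integral
piece [0, 2): integrate t/2 against the kernel
over [2, 4), the kernel integral of exp(-t/2) enters the sum

F(11) = -54913400832*exp(-2) + 512/3 + 20201678848*exp(-1)
F(3) = -80*exp(-2) + 2 + 40*exp(-1)
F(5/2) = sqrt(2)*(-98*sqrt(2) + (-21*sqrt(pi)*erfc(sqrt(2)) + 21*sqrt(pi)*erfc(1) + 8)*exp(2) + 70*E)*exp(-2)/7
F(0) = Ei(-2) - Ei(-1) + 1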